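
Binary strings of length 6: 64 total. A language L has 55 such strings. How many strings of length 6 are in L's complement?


Alphabet: {0,1}
String length: 6
Total strings of length 6 = 2^6 = 64
Strings in L = 55
Complement = total - |L|
= 64 - 55
= 9

9


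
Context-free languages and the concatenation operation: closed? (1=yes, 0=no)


CFL closure properties:
  Closed under: union, concatenation, Kleene star
  NOT closed under: intersection, complement
Operation 'concatenation' is in closed list -> Yes (closed)

1


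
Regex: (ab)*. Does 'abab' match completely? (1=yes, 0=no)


Pattern: (ab)*
String: 'abab'
Pattern requires: zero or more repetitions of 'ab'
Pairs: ['ab', 'ab']
All pairs are 'ab'? Yes
Result: 1

1


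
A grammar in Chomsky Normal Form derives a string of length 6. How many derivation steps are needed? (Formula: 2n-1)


Chomsky Normal Form derivation:
String length n = 6
Each step either:
  - Splits a nonterminal into two (n-1 such steps)
  - Converts a nonterminal to terminal (n such steps)
Total = (n-1) + n = 2n - 1
= 2(6) - 1
= 12 - 1
= 11

11


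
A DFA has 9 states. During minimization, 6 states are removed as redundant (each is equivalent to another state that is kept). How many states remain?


Original DFA: 9 states
Redundant states removed: 6
Minimized states = original - removed
= 9 - 6
= 3

3


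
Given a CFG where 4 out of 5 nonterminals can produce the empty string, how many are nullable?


Nonterminals: {S, A, B, C, D}
A nonterminal is nullable if it can derive epsilon
Counting nullable nonterminals: 4
Total nullable = 4

4


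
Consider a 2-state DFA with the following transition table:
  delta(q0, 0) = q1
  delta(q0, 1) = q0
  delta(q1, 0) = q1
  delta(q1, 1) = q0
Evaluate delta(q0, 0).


Looking up transition function:
delta(q0, 0) in the table
Row: q0, Column: 0
Result: q1

q1


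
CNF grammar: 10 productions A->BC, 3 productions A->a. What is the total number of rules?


CNF allows two rule forms:
  A -> BC (binary): 10 rules
  A -> a (terminal): 3 rules
Total = 10 + 3 = 13

13


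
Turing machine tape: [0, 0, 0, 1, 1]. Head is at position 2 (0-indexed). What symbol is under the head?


Tape: [0, 0, 0, 1, 1]
Positions: 0 1 2 3 4
Values:    0 0 0 1 1
Head at position 2
tape[2] = 0

0


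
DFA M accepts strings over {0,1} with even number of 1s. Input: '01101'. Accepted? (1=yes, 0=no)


DFA has 2 states: q_even (start, accept=yes) and q_odd
Processing string '01101' character by character:
  Position 0: read '0', 1-count=0 -> q_even (no change)
  Position 1: read '1', 1-count=1 -> q_odd
  Position 2: read '1', 1-count=2 -> q_even
  Position 3: read '0', 1-count=2 -> q_even (no change)
  Position 4: read '1', 1-count=3 -> q_odd
Final state: q_odd, total 1s = 3 (odd); the DFA requires an even count -> reject

0


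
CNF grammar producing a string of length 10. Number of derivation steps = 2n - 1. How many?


Chomsky Normal Form derivation:
String length n = 10
Each step either:
  - Splits a nonterminal into two (n-1 such steps)
  - Converts a nonterminal to terminal (n such steps)
Total = (n-1) + n = 2n - 1
= 2(10) - 1
= 20 - 1
= 19

19


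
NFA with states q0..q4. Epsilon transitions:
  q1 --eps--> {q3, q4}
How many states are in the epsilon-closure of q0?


Starting from q0
Initialize closure = {q0}
q0 has no outgoing epsilon transitions -> nothing to add
Final closure: {q0}
Size = 1

1


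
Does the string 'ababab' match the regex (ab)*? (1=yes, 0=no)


Pattern: (ab)*
String: 'ababab'
Pattern requires: zero or more repetitions of 'ab'
Pairs: ['ab', 'ab', 'ab']
All pairs are 'ab'? Yes
Result: 1

1


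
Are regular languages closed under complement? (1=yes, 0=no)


Regular languages are closed under:
- Union (DFA product construction)
- Intersection (DFA product construction)
- Complement (swap accept/reject states)
- Concatenation (NFA construction)
- Kleene star (NFA construction)
complement is in this list
Therefore: closed

1


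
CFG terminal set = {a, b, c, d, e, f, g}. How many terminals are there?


Terminal symbols: a, b, c, d, e, f, g
Counting each: a (#1), b (#2), c (#3), d (#4), e (#5), f (#6), g (#7)
Total = 7

7


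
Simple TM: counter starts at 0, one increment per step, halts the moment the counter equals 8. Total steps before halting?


Counter starts at 0. Counting sequence:
  Step 1: counter = 1
  Step 2: counter = 2
  Step 3: counter = 3
  Step 4: counter = 4
  Step 5: counter = 5
  Step 6: counter = 6
  Step 7: counter = 7
  Step 8: counter = 8
Counter reached 8 -> halt
Total steps = 8

8


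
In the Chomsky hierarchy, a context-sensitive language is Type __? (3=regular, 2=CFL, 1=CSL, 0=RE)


Chomsky hierarchy levels:
  Type 3: Regular (DFA/NFA/regex)
  Type 2: Context-free (PDA)
  Type 1: Context-sensitive
  Type 0: Recursively enumerable (TM)
'context-sensitive' corresponds to Type 1

1


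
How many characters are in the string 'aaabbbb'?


String: 'aaabbbb'
Counting characters:
  'a' appears 3 time(s)
  'b' appears 4 time(s)
Total length = 3 + 4 = 7

7


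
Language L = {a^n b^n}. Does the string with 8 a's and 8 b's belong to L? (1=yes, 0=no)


Language requires equal numbers of a's and b's
PDA pushes for each 'a', pops for each 'b'
Number of a's = 8
Number of b's = 8
8 == 8 -> Accept

1


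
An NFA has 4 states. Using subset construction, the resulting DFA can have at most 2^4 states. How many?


NFA has 4 states
Subset construction: each DFA state = subset of NFA states
Maximum subsets = 2^4
2^4 = 16

16


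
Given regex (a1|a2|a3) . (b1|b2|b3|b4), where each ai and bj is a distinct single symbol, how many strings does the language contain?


First group: 3 alternatives
Second group: 4 alternatives
Concatenation: each choice from group 1 pairs with each from group 2
Total = 3 x 4 = 12

12


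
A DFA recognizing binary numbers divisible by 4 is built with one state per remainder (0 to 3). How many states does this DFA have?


Divisibility by 4 is tracked via the remainder mod 4: 0, 1, ..., 3
The construction assigns one state to each remainder
Number of remainders = 4

4


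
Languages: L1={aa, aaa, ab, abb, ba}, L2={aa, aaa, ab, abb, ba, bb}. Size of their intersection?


L1 = {aa, aaa, ab, abb, ba}
L2 = {aa, aaa, ab, abb, ba, bb}
Checking each string in L1 against L2:
  'aa': in L2? Yes
  'aaa': in L2? Yes
  'ab': in L2? Yes
  'abb': in L2? Yes
  'ba': in L2? Yes
Intersection = {aa, aaa, ab, abb, ba}
|L1 ∩ L2| = 5

5


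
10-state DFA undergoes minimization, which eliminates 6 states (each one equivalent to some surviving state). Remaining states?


Original DFA: 10 states
Redundant states removed: 6
Minimized states = original - removed
= 10 - 6
= 4

4


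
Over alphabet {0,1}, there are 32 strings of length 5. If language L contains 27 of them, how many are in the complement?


Alphabet: {0,1}
String length: 5
Total strings of length 5 = 2^5 = 32
Strings in L = 27
Complement = total - |L|
= 32 - 27
= 5

5


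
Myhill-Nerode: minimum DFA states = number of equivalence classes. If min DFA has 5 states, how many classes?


Myhill-Nerode theorem:
Number of equivalence classes = number of states in minimal DFA
Minimal DFA states = 5
Therefore equivalence classes = 5

5


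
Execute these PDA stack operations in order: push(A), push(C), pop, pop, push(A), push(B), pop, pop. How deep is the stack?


Tracing stack operations:
  push(A) -> stack = [A], depth=1
  push(C) -> stack = [A,C], depth=2
  pop -> removed C, stack = [A], depth=1
  pop -> removed A, stack = [], depth=0
  push(A) -> stack = [A], depth=1
  push(B) -> stack = [A,B], depth=2
  pop -> removed B, stack = [A], depth=1
  pop -> removed A, stack = [], depth=0
Final depth = 0

0


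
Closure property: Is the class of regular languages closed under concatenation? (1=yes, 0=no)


Regular languages are closed under all standard operations:
- Union: Yes (product construction)
- Intersection: Yes (product construction)
- Complement: Yes (swap accept/reject)
- Concatenation: Yes (NFA construction)
Operation: concatenation -> Closed

1


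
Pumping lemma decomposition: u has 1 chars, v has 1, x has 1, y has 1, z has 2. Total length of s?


|s| = |u| + |v| + |x| + |y| + |z|
= 1 + 1 + 1 + 1 + 2
= 2 + 1 + 3
= 3 + 3
= 6

6


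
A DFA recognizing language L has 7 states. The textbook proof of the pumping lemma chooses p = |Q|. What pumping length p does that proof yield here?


Pumping lemma for regular languages (standard proof):
Take p = |Q|, the number of DFA states.
Any string of length >= |Q| passes through |Q|+1 states while reading its first |Q| symbols,
so by pigeonhole some state repeats, giving the loop that can be pumped.
Here |Q| = 7
Therefore the proof uses p = 7

7


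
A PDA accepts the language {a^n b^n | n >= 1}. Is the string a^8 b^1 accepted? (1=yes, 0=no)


Language requires equal numbers of a's and b's
PDA pushes for each 'a', pops for each 'b'
Number of a's = 8
Number of b's = 1
8 != 1 -> Reject

0


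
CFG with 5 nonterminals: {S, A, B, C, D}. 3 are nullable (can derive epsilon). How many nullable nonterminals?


Nonterminals: {S, A, B, C, D}
A nonterminal is nullable if it can derive epsilon
Counting nullable nonterminals: 3
Total nullable = 3

3


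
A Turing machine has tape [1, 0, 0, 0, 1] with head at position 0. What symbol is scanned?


Tape: [1, 0, 0, 0, 1]
Positions: 0 1 2 3 4
Values:    1 0 0 0 1
Head at position 0
tape[0] = 1

1


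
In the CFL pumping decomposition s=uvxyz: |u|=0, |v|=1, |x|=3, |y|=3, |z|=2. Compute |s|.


|s| = |u| + |v| + |x| + |y| + |z|
= 0 + 1 + 3 + 3 + 2
= 1 + 3 + 5
= 4 + 5
= 9

9


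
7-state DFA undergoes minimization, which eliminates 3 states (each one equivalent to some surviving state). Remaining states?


Original DFA: 7 states
Redundant states removed: 3
Minimized states = original - removed
= 7 - 3
= 4

4


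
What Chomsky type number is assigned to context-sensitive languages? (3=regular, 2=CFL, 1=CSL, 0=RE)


Chomsky hierarchy levels:
  Type 3: Regular (DFA/NFA/regex)
  Type 2: Context-free (PDA)
  Type 1: Context-sensitive
  Type 0: Recursively enumerable (TM)
'context-sensitive' corresponds to Type 1

1


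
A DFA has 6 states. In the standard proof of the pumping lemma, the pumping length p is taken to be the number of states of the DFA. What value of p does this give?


Pumping lemma for regular languages (standard proof):
Take p = |Q|, the number of DFA states.
Any string of length >= |Q| passes through |Q|+1 states while reading its first |Q| symbols,
so by pigeonhole some state repeats, giving the loop that can be pumped.
Here |Q| = 6
Therefore the proof uses p = 6

6


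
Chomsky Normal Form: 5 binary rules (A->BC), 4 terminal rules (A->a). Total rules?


CNF allows two rule forms:
  A -> BC (binary): 5 rules
  A -> a (terminal): 4 rules
Total = 5 + 4 = 9

9


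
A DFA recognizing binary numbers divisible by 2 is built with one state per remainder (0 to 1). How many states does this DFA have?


Divisibility by 2 is tracked via the remainder mod 2: 0, 1, ..., 1
The construction assigns one state to each remainder
Number of remainders = 2

2


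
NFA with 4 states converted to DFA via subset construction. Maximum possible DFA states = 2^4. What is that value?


NFA has 4 states
Subset construction: each DFA state = subset of NFA states
Maximum subsets = 2^4
2^4 = 16

16


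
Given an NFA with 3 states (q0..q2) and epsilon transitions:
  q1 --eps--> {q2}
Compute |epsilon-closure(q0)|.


Starting from q0
Initialize closure = {q0}
q0 has no outgoing epsilon transitions -> nothing to add
Final closure: {q0}
Size = 1

1


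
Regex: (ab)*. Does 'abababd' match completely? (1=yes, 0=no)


Pattern: (ab)*
String: 'abababd'
Pattern requires: zero or more repetitions of 'ab'
Length 7 is odd -> cannot be (ab)* -> no match
Result: 0

0


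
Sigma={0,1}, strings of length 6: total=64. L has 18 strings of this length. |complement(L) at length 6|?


Alphabet: {0,1}
String length: 6
Total strings of length 6 = 2^6 = 64
Strings in L = 18
Complement = total - |L|
= 64 - 18
= 46

46


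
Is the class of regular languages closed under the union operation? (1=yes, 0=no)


Regular languages are closed under:
- Union (DFA product construction)
- Intersection (DFA product construction)
- Complement (swap accept/reject states)
- Concatenation (NFA construction)
- Kleene star (NFA construction)
union is in this list
Therefore: closed

1


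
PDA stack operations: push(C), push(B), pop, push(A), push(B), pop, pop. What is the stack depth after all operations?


Tracing stack operations:
  push(C) -> stack = [C], depth=1
  push(B) -> stack = [C,B], depth=2
  pop -> removed B, stack = [C], depth=1
  push(A) -> stack = [C,A], depth=2
  push(B) -> stack = [C,A,B], depth=3
  pop -> removed B, stack = [C,A], depth=2
  pop -> removed A, stack = [C], depth=1
Final depth = 1

1


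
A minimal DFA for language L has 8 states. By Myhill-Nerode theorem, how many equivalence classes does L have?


Myhill-Nerode theorem:
Number of equivalence classes = number of states in minimal DFA
Minimal DFA states = 8
Therefore equivalence classes = 8

8


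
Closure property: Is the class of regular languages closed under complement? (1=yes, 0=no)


Regular languages are closed under all standard operations:
- Union: Yes (product construction)
- Intersection: Yes (product construction)
- Complement: Yes (swap accept/reject)
- Concatenation: Yes (NFA construction)
Operation: complement -> Closed

1


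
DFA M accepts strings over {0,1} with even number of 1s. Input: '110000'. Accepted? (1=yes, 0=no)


DFA has 2 states: q_even (start, accept=yes) and q_odd
Processing string '110000' character by character:
  Position 0: read '1', 1-count=1 -> q_odd
  Position 1: read '1', 1-count=2 -> q_even
  Position 2: read '0', 1-count=2 -> q_even (no change)
  Position 3: read '0', 1-count=2 -> q_even (no change)
  Position 4: read '0', 1-count=2 -> q_even (no change)
  Position 5: read '0', 1-count=2 -> q_even (no change)
Final state: q_even, total 1s = 2 (even); the DFA requires an even count -> accept

1


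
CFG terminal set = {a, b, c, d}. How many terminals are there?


Terminal symbols: a, b, c, d
Counting each: a (#1), b (#2), c (#3), d (#4)
Total = 4

4


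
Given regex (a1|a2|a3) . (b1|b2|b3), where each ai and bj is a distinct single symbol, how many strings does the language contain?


First group: 3 alternatives
Second group: 3 alternatives
Concatenation: each choice from group 1 pairs with each from group 2
Total = 3 x 3 = 9

9


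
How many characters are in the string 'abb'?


String: 'abb'
Counting characters:
  'a' appears 1 time(s)
  'b' appears 2 time(s)
Total length = 1 + 2 = 3

3


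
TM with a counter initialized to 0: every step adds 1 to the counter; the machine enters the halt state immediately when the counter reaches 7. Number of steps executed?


Counter starts at 0. Counting sequence:
  Step 1: counter = 1
  Step 2: counter = 2
  Step 3: counter = 3
  Step 4: counter = 4
  Step 5: counter = 5
  Step 6: counter = 6
  Step 7: counter = 7
Counter reached 7 -> halt
Total steps = 7

7


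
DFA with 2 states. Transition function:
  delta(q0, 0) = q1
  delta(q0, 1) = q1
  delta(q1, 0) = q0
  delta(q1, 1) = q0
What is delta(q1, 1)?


Looking up transition function:
delta(q1, 1) in the table
Row: q1, Column: 1
Result: q0

q0


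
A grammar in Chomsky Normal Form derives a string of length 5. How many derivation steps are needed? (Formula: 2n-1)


Chomsky Normal Form derivation:
String length n = 5
Each step either:
  - Splits a nonterminal into two (n-1 such steps)
  - Converts a nonterminal to terminal (n such steps)
Total = (n-1) + n = 2n - 1
= 2(5) - 1
= 10 - 1
= 9

9


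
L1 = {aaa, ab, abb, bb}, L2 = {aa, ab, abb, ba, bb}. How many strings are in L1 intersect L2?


L1 = {aaa, ab, abb, bb}
L2 = {aa, ab, abb, ba, bb}
Checking each string in L1 against L2:
  'aaa': in L2? No
  'ab': in L2? Yes
  'abb': in L2? Yes
  'bb': in L2? Yes
Intersection = {ab, abb, bb}
|L1 ∩ L2| = 3

3


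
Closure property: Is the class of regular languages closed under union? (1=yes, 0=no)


Regular languages are closed under all standard operations:
- Union: Yes (product construction)
- Intersection: Yes (product construction)
- Complement: Yes (swap accept/reject)
- Concatenation: Yes (NFA construction)
Operation: union -> Closed

1


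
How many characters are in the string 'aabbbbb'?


String: 'aabbbbb'
Counting characters:
  'a' appears 2 time(s)
  'b' appears 5 time(s)
Total length = 2 + 5 = 7

7


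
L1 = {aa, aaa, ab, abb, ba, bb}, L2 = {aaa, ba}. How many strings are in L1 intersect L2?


L1 = {aa, aaa, ab, abb, ba, bb}
L2 = {aaa, ba}
Checking each string in L1 against L2:
  'aa': in L2? No
  'aaa': in L2? Yes
  'ab': in L2? No
  'abb': in L2? No
  'ba': in L2? Yes
  'bb': in L2? No
Intersection = {aaa, ba}
|L1 ∩ L2| = 2

2


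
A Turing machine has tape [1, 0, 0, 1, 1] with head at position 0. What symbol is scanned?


Tape: [1, 0, 0, 1, 1]
Positions: 0 1 2 3 4
Values:    1 0 0 1 1
Head at position 0
tape[0] = 1

1


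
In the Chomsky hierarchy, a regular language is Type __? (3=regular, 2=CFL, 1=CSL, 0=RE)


Chomsky hierarchy levels:
  Type 3: Regular (DFA/NFA/regex)
  Type 2: Context-free (PDA)
  Type 1: Context-sensitive
  Type 0: Recursively enumerable (TM)
'regular' corresponds to Type 3

3


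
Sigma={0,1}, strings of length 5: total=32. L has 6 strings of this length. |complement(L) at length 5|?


Alphabet: {0,1}
String length: 5
Total strings of length 5 = 2^5 = 32
Strings in L = 6
Complement = total - |L|
= 32 - 6
= 26

26


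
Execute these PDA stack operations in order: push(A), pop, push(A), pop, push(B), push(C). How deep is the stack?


Tracing stack operations:
  push(A) -> stack = [A], depth=1
  pop -> removed A, stack = [], depth=0
  push(A) -> stack = [A], depth=1
  pop -> removed A, stack = [], depth=0
  push(B) -> stack = [B], depth=1
  push(C) -> stack = [B,C], depth=2
Final depth = 2

2


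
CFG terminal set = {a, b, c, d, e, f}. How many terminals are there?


Terminal symbols: a, b, c, d, e, f
Counting each: a (#1), b (#2), c (#3), d (#4), e (#5), f (#6)
Total = 6

6


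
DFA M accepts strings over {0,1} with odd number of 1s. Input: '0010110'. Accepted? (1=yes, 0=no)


DFA has 2 states: q_even (start, accept=no) and q_odd
Processing string '0010110' character by character:
  Position 0: read '0', 1-count=0 -> q_even (no change)
  Position 1: read '0', 1-count=0 -> q_even (no change)
  Position 2: read '1', 1-count=1 -> q_odd
  Position 3: read '0', 1-count=1 -> q_odd (no change)
  Position 4: read '1', 1-count=2 -> q_even
  Position 5: read '1', 1-count=3 -> q_odd
  Position 6: read '0', 1-count=3 -> q_odd (no change)
Final state: q_odd, total 1s = 3 (odd); the DFA requires an odd count -> accept

1


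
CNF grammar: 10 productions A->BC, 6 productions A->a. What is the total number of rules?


CNF allows two rule forms:
  A -> BC (binary): 10 rules
  A -> a (terminal): 6 rules
Total = 10 + 6 = 16

16


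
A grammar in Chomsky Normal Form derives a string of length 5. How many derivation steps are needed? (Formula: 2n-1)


Chomsky Normal Form derivation:
String length n = 5
Each step either:
  - Splits a nonterminal into two (n-1 such steps)
  - Converts a nonterminal to terminal (n such steps)
Total = (n-1) + n = 2n - 1
= 2(5) - 1
= 10 - 1
= 9

9


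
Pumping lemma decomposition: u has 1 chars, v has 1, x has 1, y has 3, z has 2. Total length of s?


|s| = |u| + |v| + |x| + |y| + |z|
= 1 + 1 + 1 + 3 + 2
= 2 + 1 + 5
= 3 + 5
= 8

8


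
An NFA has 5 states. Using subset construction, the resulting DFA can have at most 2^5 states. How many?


NFA has 5 states
Subset construction: each DFA state = subset of NFA states
Maximum subsets = 2^5
2^5 = 32

32


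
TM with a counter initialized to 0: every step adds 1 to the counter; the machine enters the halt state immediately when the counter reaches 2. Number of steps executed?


Counter starts at 0. Counting sequence:
  Step 1: counter = 1
  Step 2: counter = 2
Counter reached 2 -> halt
Total steps = 2

2


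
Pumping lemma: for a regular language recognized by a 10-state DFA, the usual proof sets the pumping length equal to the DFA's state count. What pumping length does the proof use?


Pumping lemma for regular languages (standard proof):
Take p = |Q|, the number of DFA states.
Any string of length >= |Q| passes through |Q|+1 states while reading its first |Q| symbols,
so by pigeonhole some state repeats, giving the loop that can be pumped.
Here |Q| = 10
Therefore the proof uses p = 10

10


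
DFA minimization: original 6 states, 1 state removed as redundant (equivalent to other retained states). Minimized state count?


Original DFA: 6 states
Redundant states removed: 1
Minimized states = original - removed
= 6 - 1
= 5

5


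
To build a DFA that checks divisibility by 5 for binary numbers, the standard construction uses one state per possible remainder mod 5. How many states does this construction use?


Divisibility by 5 is tracked via the remainder mod 5: 0, 1, ..., 4
The construction assigns one state to each remainder
Number of remainders = 5

5


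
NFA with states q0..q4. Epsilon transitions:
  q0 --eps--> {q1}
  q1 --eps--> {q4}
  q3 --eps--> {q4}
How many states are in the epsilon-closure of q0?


Starting from q0
Initialize closure = {q0}
Follow epsilon from q0 -> add q1
Follow epsilon from q1 -> add q4
Final closure: {q0, q1, q4}
Size = 3

3


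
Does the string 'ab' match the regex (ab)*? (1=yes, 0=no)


Pattern: (ab)*
String: 'ab'
Pattern requires: zero or more repetitions of 'ab'
Pairs: ['ab']
All pairs are 'ab'? Yes
Result: 1

1


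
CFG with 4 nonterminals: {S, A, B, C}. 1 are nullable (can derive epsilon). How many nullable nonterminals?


Nonterminals: {S, A, B, C}
A nonterminal is nullable if it can derive epsilon
Counting nullable nonterminals: 1
Total nullable = 1

1


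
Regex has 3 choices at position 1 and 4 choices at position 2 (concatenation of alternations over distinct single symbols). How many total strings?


First group: 3 alternatives
Second group: 4 alternatives
Concatenation: each choice from group 1 pairs with each from group 2
Total = 3 x 4 = 12

12


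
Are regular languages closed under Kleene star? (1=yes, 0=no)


Regular languages are closed under:
- Union (DFA product construction)
- Intersection (DFA product construction)
- Complement (swap accept/reject states)
- Concatenation (NFA construction)
- Kleene star (NFA construction)
Kleene star is in this list
Therefore: closed

1


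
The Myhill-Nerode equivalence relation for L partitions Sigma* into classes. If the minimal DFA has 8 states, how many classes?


Myhill-Nerode theorem:
Number of equivalence classes = number of states in minimal DFA
Minimal DFA states = 8
Therefore equivalence classes = 8

8


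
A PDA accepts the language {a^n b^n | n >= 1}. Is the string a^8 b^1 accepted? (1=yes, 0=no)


Language requires equal numbers of a's and b's
PDA pushes for each 'a', pops for each 'b'
Number of a's = 8
Number of b's = 1
8 != 1 -> Reject

0


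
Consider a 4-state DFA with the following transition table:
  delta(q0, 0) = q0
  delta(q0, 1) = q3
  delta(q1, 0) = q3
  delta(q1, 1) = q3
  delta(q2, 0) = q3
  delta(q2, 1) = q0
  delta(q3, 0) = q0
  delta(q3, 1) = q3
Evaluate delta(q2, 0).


Looking up transition function:
delta(q2, 0) in the table
Row: q2, Column: 0
Result: q3

q3


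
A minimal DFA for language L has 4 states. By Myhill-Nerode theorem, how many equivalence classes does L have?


Myhill-Nerode theorem:
Number of equivalence classes = number of states in minimal DFA
Minimal DFA states = 4
Therefore equivalence classes = 4

4


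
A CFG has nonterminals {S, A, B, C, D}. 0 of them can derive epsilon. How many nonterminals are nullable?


Nonterminals: {S, A, B, C, D}
A nonterminal is nullable if it can derive epsilon
Counting nullable nonterminals: 0
Total nullable = 0

0


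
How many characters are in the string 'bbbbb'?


String: 'bbbbb'
Counting characters:
  'b' appears 5 time(s)
Total length = 0 + 5 = 5

5


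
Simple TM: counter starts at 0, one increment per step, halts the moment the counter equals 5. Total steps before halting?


Counter starts at 0. Counting sequence:
  Step 1: counter = 1
  Step 2: counter = 2
  Step 3: counter = 3
  Step 4: counter = 4
  Step 5: counter = 5
Counter reached 5 -> halt
Total steps = 5

5


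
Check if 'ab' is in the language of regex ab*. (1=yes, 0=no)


Pattern: ab*
String: 'ab'
Pattern requires: exactly one 'a' followed by zero or more 'b's
First char is 'a' -> OK
Rest 'b': all b's? Yes
Result: 1

1


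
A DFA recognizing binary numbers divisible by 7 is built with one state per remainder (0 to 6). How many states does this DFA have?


Divisibility by 7 is tracked via the remainder mod 7: 0, 1, ..., 6
The construction assigns one state to each remainder
Number of remainders = 7

7


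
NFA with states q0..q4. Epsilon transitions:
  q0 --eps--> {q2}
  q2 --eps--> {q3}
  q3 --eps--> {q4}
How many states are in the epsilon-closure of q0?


Starting from q0
Initialize closure = {q0}
Follow epsilon from q0 -> add q2
Follow epsilon from q2 -> add q3
Follow epsilon from q3 -> add q4
Final closure: {q0, q2, q3, q4}
Size = 4

4


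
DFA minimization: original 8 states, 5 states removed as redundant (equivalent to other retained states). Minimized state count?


Original DFA: 8 states
Redundant states removed: 5
Minimized states = original - removed
= 8 - 5
= 3

3


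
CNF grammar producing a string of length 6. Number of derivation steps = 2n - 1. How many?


Chomsky Normal Form derivation:
String length n = 6
Each step either:
  - Splits a nonterminal into two (n-1 such steps)
  - Converts a nonterminal to terminal (n such steps)
Total = (n-1) + n = 2n - 1
= 2(6) - 1
= 12 - 1
= 11

11


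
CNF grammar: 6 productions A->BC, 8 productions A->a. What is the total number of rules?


CNF allows two rule forms:
  A -> BC (binary): 6 rules
  A -> a (terminal): 8 rules
Total = 6 + 8 = 14

14


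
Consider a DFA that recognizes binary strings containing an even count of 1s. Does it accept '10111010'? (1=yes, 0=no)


DFA has 2 states: q_even (start, accept=yes) and q_odd
Processing string '10111010' character by character:
  Position 0: read '1', 1-count=1 -> q_odd
  Position 1: read '0', 1-count=1 -> q_odd (no change)
  Position 2: read '1', 1-count=2 -> q_even
  Position 3: read '1', 1-count=3 -> q_odd
  Position 4: read '1', 1-count=4 -> q_even
  Position 5: read '0', 1-count=4 -> q_even (no change)
  Position 6: read '1', 1-count=5 -> q_odd
  Position 7: read '0', 1-count=5 -> q_odd (no change)
Final state: q_odd, total 1s = 5 (odd); the DFA requires an even count -> reject

0


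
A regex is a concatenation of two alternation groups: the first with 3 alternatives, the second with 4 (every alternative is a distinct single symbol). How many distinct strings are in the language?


First group: 3 alternatives
Second group: 4 alternatives
Concatenation: each choice from group 1 pairs with each from group 2
Total = 3 x 4 = 12

12


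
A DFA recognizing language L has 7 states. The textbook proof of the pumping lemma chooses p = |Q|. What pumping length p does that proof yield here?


Pumping lemma for regular languages (standard proof):
Take p = |Q|, the number of DFA states.
Any string of length >= |Q| passes through |Q|+1 states while reading its first |Q| symbols,
so by pigeonhole some state repeats, giving the loop that can be pumped.
Here |Q| = 7
Therefore the proof uses p = 7

7


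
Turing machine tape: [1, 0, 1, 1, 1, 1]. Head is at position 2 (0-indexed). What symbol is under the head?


Tape: [1, 0, 1, 1, 1, 1]
Positions: 0 1 2 3 4 5
Values:    1 0 1 1 1 1
Head at position 2
tape[2] = 1

1


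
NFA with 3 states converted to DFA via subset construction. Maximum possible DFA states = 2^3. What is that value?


NFA has 3 states
Subset construction: each DFA state = subset of NFA states
Maximum subsets = 2^3
2^3 = 8

8


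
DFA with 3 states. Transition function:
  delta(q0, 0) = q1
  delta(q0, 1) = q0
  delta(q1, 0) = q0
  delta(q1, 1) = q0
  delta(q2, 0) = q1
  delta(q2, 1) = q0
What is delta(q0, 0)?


Looking up transition function:
delta(q0, 0) in the table
Row: q0, Column: 0
Result: q1

q1


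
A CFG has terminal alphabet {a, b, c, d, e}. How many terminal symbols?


Terminal symbols: a, b, c, d, e
Counting each: a (#1), b (#2), c (#3), d (#4), e (#5)
Total = 5

5


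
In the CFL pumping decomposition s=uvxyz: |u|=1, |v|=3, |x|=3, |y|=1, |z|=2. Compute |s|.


|s| = |u| + |v| + |x| + |y| + |z|
= 1 + 3 + 3 + 1 + 2
= 4 + 3 + 3
= 7 + 3
= 10

10


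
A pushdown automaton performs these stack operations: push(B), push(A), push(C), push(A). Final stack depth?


Tracing stack operations:
  push(B) -> stack = [B], depth=1
  push(A) -> stack = [B,A], depth=2
  push(C) -> stack = [B,A,C], depth=3
  push(A) -> stack = [B,A,C,A], depth=4
Final depth = 4

4


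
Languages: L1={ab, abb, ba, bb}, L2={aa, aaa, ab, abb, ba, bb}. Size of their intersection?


L1 = {ab, abb, ba, bb}
L2 = {aa, aaa, ab, abb, ba, bb}
Checking each string in L1 against L2:
  'ab': in L2? Yes
  'abb': in L2? Yes
  'ba': in L2? Yes
  'bb': in L2? Yes
Intersection = {ab, abb, ba, bb}
|L1 ∩ L2| = 4

4


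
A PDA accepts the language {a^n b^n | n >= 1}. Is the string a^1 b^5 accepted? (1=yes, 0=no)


Language requires equal numbers of a's and b's
PDA pushes for each 'a', pops for each 'b'
Number of a's = 1
Number of b's = 5
1 != 5 -> Reject

0


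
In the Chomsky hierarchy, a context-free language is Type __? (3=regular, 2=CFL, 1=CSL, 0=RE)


Chomsky hierarchy levels:
  Type 3: Regular (DFA/NFA/regex)
  Type 2: Context-free (PDA)
  Type 1: Context-sensitive
  Type 0: Recursively enumerable (TM)
'context-free' corresponds to Type 2

2


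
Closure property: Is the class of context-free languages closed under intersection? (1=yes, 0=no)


CFL closure properties:
  Closed under: union, concatenation, Kleene star
  NOT closed under: intersection, complement
Operation 'intersection' is in not-closed list -> No (not closed)

0


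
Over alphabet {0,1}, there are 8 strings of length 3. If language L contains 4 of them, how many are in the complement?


Alphabet: {0,1}
String length: 3
Total strings of length 3 = 2^3 = 8
Strings in L = 4
Complement = total - |L|
= 8 - 4
= 4

4


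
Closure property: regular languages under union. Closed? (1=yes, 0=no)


Regular languages are closed under:
- Union (DFA product construction)
- Intersection (DFA product construction)
- Complement (swap accept/reject states)
- Concatenation (NFA construction)
- Kleene star (NFA construction)
union is in this list
Therefore: closed

1


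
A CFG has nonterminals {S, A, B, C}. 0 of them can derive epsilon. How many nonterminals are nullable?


Nonterminals: {S, A, B, C}
A nonterminal is nullable if it can derive epsilon
Counting nullable nonterminals: 0
Total nullable = 0

0


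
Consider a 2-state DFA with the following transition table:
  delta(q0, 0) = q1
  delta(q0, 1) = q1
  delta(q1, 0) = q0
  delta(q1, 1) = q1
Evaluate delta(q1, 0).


Looking up transition function:
delta(q1, 0) in the table
Row: q1, Column: 0
Result: q0

q0


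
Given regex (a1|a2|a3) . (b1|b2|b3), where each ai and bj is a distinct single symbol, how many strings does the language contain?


First group: 3 alternatives
Second group: 3 alternatives
Concatenation: each choice from group 1 pairs with each from group 2
Total = 3 x 3 = 9

9


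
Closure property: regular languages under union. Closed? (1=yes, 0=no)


Regular languages are closed under:
- Union (DFA product construction)
- Intersection (DFA product construction)
- Complement (swap accept/reject states)
- Concatenation (NFA construction)
- Kleene star (NFA construction)
union is in this list
Therefore: closed

1


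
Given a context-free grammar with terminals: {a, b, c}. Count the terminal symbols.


Terminal symbols: a, b, c
Counting each: a (#1), b (#2), c (#3)
Total = 3

3


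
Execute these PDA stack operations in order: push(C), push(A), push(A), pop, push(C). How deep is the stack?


Tracing stack operations:
  push(C) -> stack = [C], depth=1
  push(A) -> stack = [C,A], depth=2
  push(A) -> stack = [C,A,A], depth=3
  pop -> removed A, stack = [C,A], depth=2
  push(C) -> stack = [C,A,C], depth=3
Final depth = 3

3


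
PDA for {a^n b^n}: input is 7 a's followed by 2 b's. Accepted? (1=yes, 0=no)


Language requires equal numbers of a's and b's
PDA pushes for each 'a', pops for each 'b'
Number of a's = 7
Number of b's = 2
7 != 2 -> Reject

0


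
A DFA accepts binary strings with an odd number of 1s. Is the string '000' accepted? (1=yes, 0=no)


DFA has 2 states: q_even (start, accept=no) and q_odd
Processing string '000' character by character:
  Position 0: read '0', 1-count=0 -> q_even (no change)
  Position 1: read '0', 1-count=0 -> q_even (no change)
  Position 2: read '0', 1-count=0 -> q_even (no change)
Final state: q_even, total 1s = 0 (even); the DFA requires an odd count -> reject

0


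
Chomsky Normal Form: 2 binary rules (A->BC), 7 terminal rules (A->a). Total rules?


CNF allows two rule forms:
  A -> BC (binary): 2 rules
  A -> a (terminal): 7 rules
Total = 2 + 7 = 9

9


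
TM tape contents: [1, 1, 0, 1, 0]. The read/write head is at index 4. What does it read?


Tape: [1, 1, 0, 1, 0]
Positions: 0 1 2 3 4
Values:    1 1 0 1 0
Head at position 4
tape[4] = 0

0


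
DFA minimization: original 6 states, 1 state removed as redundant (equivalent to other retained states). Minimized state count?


Original DFA: 6 states
Redundant states removed: 1
Minimized states = original - removed
= 6 - 1
= 5

5


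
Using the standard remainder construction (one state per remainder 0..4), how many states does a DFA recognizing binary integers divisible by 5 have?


Divisibility by 5 is tracked via the remainder mod 5: 0, 1, ..., 4
The construction assigns one state to each remainder
Number of remainders = 5

5


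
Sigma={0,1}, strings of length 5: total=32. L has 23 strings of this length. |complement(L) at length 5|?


Alphabet: {0,1}
String length: 5
Total strings of length 5 = 2^5 = 32
Strings in L = 23
Complement = total - |L|
= 32 - 23
= 9

9


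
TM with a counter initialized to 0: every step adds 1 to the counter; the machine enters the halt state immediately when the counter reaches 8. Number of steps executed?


Counter starts at 0. Counting sequence:
  Step 1: counter = 1
  Step 2: counter = 2
  Step 3: counter = 3
  Step 4: counter = 4
  Step 5: counter = 5
  Step 6: counter = 6
  Step 7: counter = 7
  Step 8: counter = 8
Counter reached 8 -> halt
Total steps = 8

8


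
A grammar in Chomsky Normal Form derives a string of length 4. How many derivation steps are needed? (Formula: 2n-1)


Chomsky Normal Form derivation:
String length n = 4
Each step either:
  - Splits a nonterminal into two (n-1 such steps)
  - Converts a nonterminal to terminal (n such steps)
Total = (n-1) + n = 2n - 1
= 2(4) - 1
= 8 - 1
= 7

7


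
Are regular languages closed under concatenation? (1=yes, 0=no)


Regular languages are closed under all standard operations:
- Union: Yes (product construction)
- Intersection: Yes (product construction)
- Complement: Yes (swap accept/reject)
- Concatenation: Yes (NFA construction)
Operation: concatenation -> Closed

1


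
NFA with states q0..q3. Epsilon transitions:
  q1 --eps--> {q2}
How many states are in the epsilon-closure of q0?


Starting from q0
Initialize closure = {q0}
q0 has no outgoing epsilon transitions -> nothing to add
Final closure: {q0}
Size = 1

1


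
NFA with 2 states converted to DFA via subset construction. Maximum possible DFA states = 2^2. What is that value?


NFA has 2 states
Subset construction: each DFA state = subset of NFA states
Maximum subsets = 2^2
2^2 = 4

4


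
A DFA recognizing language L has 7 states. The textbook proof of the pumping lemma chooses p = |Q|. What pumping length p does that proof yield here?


Pumping lemma for regular languages (standard proof):
Take p = |Q|, the number of DFA states.
Any string of length >= |Q| passes through |Q|+1 states while reading its first |Q| symbols,
so by pigeonhole some state repeats, giving the loop that can be pumped.
Here |Q| = 7
Therefore the proof uses p = 7

7


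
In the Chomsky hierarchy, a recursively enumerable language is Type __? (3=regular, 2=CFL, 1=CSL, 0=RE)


Chomsky hierarchy levels:
  Type 3: Regular (DFA/NFA/regex)
  Type 2: Context-free (PDA)
  Type 1: Context-sensitive
  Type 0: Recursively enumerable (TM)
'recursively enumerable' corresponds to Type 0

0


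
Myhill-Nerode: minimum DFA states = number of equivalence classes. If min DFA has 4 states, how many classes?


Myhill-Nerode theorem:
Number of equivalence classes = number of states in minimal DFA
Minimal DFA states = 4
Therefore equivalence classes = 4

4


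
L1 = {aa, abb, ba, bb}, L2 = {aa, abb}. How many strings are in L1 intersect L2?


L1 = {aa, abb, ba, bb}
L2 = {aa, abb}
Checking each string in L1 against L2:
  'aa': in L2? Yes
  'abb': in L2? Yes
  'ba': in L2? No
  'bb': in L2? No
Intersection = {aa, abb}
|L1 ∩ L2| = 2

2


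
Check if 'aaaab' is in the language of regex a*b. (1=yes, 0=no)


Pattern: a*b
String: 'aaaab'
Pattern requires: zero or more 'a's followed by exactly one 'b'
Found 4 leading 'a's
Remaining: 'b'
Remaining is exactly 'b' -> match
Result: 1

1


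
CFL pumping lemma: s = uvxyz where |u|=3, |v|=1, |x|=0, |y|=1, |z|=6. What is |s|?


|s| = |u| + |v| + |x| + |y| + |z|
= 3 + 1 + 0 + 1 + 6
= 4 + 0 + 7
= 4 + 7
= 11

11


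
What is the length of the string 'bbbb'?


String: 'bbbb'
Counting characters:
  'b' appears 4 time(s)
Total length = 0 + 4 = 4

4


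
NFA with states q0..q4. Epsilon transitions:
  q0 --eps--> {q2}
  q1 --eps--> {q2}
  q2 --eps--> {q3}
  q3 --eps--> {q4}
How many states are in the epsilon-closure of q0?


Starting from q0
Initialize closure = {q0}
Follow epsilon from q0 -> add q2
Follow epsilon from q2 -> add q3
Follow epsilon from q3 -> add q4
Final closure: {q0, q2, q3, q4}
Size = 4

4


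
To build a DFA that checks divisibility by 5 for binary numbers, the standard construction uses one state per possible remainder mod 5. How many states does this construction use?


Divisibility by 5 is tracked via the remainder mod 5: 0, 1, ..., 4
The construction assigns one state to each remainder
Number of remainders = 5

5


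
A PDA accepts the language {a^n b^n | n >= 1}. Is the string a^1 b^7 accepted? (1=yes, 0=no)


Language requires equal numbers of a's and b's
PDA pushes for each 'a', pops for each 'b'
Number of a's = 1
Number of b's = 7
1 != 7 -> Reject

0


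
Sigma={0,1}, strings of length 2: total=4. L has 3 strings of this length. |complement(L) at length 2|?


Alphabet: {0,1}
String length: 2
Total strings of length 2 = 2^2 = 4
Strings in L = 3
Complement = total - |L|
= 4 - 3
= 1

1


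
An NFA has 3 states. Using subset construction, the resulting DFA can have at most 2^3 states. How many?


NFA has 3 states
Subset construction: each DFA state = subset of NFA states
Maximum subsets = 2^3
2^3 = 8

8


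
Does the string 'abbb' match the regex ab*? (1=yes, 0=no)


Pattern: ab*
String: 'abbb'
Pattern requires: exactly one 'a' followed by zero or more 'b's
First char is 'a' -> OK
Rest 'bbb': all b's? Yes
Result: 1

1
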